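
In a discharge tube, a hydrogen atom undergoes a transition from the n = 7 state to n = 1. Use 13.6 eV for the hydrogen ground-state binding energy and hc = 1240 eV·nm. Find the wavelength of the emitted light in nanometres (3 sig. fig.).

ΔE = 13.60 × (1/1² − 1/7²) = 13.60 × 0.9796 = 13.32 eV.
λ = hc/ΔE = 1240 / 13.32 = 93.1 nm.

93.1 nm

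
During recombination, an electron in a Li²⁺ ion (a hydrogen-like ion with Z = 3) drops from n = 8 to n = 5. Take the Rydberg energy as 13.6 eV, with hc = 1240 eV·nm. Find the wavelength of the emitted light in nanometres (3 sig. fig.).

For Z = 3 the level energies scale as Z², so the effective Rydberg energy is 13.6 × 9 = 122.4 eV.
ΔE = 122.4 × (1/5² − 1/8²) = 122.4 × 0.02438 = 2.984 eV.
λ = hc/ΔE = 1240 / 2.984 = 416 nm.

416 nm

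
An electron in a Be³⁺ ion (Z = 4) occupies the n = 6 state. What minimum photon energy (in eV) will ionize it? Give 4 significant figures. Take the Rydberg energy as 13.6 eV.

E_n = −13.6 Z²/n² = −217.6/n² eV for Z = 4.
E_6 = −217.6/36 = −6.044 eV, so ionization (to E = 0) requires 6.044 eV.

6.044 eV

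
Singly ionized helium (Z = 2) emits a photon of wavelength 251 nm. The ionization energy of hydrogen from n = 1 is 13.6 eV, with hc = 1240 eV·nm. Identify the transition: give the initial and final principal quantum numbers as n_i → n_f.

n_i = 7, n_f = 3

The photon energy is ΔE = hc/λ = 1240 / 251 = 4.940 eV.
With Z = 2, ΔE = 54.40 × (1/n_f² − 1/n_i²), so 1/n_f² − 1/n_i² = 0.09081.
Trying n_f = 3 gives 1/n_i² = 0.02030, i.e. n_i ≈ 7; this pair matches.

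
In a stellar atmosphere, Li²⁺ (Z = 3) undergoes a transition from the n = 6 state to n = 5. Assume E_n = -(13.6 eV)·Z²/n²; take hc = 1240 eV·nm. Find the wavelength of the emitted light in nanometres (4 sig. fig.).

828.9 nm

For Z = 3 the level energies scale as Z², so the effective Rydberg energy is 13.6 × 9 = 122.4 eV.
ΔE = 122.4 × (1/5² − 1/6²) = 122.4 × 0.01222 = 1.496 eV.
λ = hc/ΔE = 1240 / 1.496 = 828.9 nm.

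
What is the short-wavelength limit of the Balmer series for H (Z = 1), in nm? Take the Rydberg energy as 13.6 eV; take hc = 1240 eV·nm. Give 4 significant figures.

364.7 nm

The Balmer series has lower level n_f = 2; the series limit corresponds to n_i → ∞.
ΔE_max = 13.6 × 1 / 2² = 3.400 eV.
λ_min = 1240 / 3.400 = 364.7 nm.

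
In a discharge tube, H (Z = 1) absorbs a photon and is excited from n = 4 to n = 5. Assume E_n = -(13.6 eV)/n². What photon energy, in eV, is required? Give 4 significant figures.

0.3060 eV

E_5 = −13.60/25 = −0.5440 eV and E_4 = −13.60/16 = −0.8500 eV.
The photon energy is |E_5 − E_4| = 0.3060 eV.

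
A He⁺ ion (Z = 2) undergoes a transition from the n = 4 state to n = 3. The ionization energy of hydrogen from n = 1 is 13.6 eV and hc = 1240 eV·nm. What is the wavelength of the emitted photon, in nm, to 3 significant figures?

For Z = 2 the level energies scale as Z², so the effective Rydberg energy is 13.6 × 4 = 54.40 eV.
ΔE = 54.40 × (1/3² − 1/4²) = 54.40 × 0.04861 = 2.644 eV.
λ = hc/ΔE = 1240 / 2.644 = 469 nm.

469 nm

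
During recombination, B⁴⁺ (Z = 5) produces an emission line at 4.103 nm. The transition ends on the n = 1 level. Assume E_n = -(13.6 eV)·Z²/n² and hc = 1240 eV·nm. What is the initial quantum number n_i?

n_i = 3

The photon energy is ΔE = hc/λ = 1240 / 4.103 = 302.2 eV.
With Z = 5, ΔE = 340.0 × (1/n_f² − 1/n_i²), so 1/n_f² − 1/n_i² = 0.8889.
With n_f = 1: 1/n_i² = 1/1 − 0.8889 = 0.1111, so n_i ≈ 3.00.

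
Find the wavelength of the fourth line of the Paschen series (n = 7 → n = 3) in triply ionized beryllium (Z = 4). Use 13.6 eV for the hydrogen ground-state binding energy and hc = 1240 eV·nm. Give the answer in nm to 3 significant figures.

62.8 nm

The Paschen series terminates on n_f = 3; the fourth line has n_i = 3+4 = 7.
ΔE = 217.6 × (1/3² − 1/7²) = 19.74 eV.
λ = 1240 / 19.74 = 62.8 nm.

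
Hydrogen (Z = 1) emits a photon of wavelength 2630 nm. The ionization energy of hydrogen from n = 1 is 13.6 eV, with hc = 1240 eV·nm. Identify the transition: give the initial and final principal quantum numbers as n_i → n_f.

The photon energy is ΔE = hc/λ = 1240 / 2630 = 0.4715 eV.
With Z = 1, ΔE = 13.60 × (1/n_f² − 1/n_i²), so 1/n_f² − 1/n_i² = 0.03467.
Trying n_f = 4 gives 1/n_i² = 0.02783, i.e. n_i ≈ 6; this pair matches.

n_i = 6, n_f = 4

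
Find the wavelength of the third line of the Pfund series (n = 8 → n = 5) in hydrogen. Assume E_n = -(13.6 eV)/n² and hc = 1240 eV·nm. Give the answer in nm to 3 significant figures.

3740 nm

The Pfund series terminates on n_f = 5; the third line has n_i = 5+3 = 8.
ΔE = 13.60 × (1/5² − 1/8²) = 0.3315 eV.
λ = 1240 / 0.3315 = 3740 nm.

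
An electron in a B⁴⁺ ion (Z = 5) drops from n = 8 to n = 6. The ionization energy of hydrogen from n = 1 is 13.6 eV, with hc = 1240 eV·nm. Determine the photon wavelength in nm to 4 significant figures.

For Z = 5 the level energies scale as Z², so the effective Rydberg energy is 13.6 × 25 = 340.0 eV.
ΔE = 340.0 × (1/6² − 1/8²) = 340.0 × 0.01215 = 4.132 eV.
λ = hc/ΔE = 1240 / 4.132 = 300.1 nm.

300.1 nm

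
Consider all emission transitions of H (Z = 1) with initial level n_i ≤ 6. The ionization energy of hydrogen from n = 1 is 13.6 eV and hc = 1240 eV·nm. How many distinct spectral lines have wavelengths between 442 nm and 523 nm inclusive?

1

Enumerate all n_i → n_f pairs with 1 ≤ n_f < n_i ≤ 6 and compute λ = 1240 / [13.6·1·(1/n_f² − 1/n_i²)].
Lines falling in [442, 523] nm: 4→2 (486.3 nm).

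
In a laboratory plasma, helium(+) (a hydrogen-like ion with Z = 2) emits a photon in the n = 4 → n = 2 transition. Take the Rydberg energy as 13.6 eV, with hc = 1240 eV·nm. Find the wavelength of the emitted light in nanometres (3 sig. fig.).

For Z = 2 the level energies scale as Z², so the effective Rydberg energy is 13.6 × 4 = 54.40 eV.
ΔE = 54.40 × (1/2² − 1/4²) = 54.40 × 0.1875 = 10.20 eV.
λ = hc/ΔE = 1240 / 10.20 = 122 nm.

122 nm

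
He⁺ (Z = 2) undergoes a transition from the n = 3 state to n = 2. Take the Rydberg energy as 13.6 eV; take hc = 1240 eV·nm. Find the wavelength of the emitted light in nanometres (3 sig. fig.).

164 nm

For Z = 2 the level energies scale as Z², so the effective Rydberg energy is 13.6 × 4 = 54.40 eV.
ΔE = 54.40 × (1/2² − 1/3²) = 54.40 × 0.1389 = 7.556 eV.
λ = hc/ΔE = 1240 / 7.556 = 164 nm.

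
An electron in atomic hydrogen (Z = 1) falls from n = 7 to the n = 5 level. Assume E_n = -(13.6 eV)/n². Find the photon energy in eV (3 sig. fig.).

0.266 eV

E_7 = −13.60/49 = −0.2776 eV and E_5 = −13.60/25 = −0.5440 eV.
The photon energy is |E_7 − E_5| = 0.266 eV.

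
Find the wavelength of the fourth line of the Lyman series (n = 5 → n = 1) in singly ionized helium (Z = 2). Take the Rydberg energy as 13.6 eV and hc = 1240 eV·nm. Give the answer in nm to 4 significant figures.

The Lyman series terminates on n_f = 1; the fourth line has n_i = 1+4 = 5.
ΔE = 54.40 × (1/1² − 1/5²) = 52.22 eV.
λ = 1240 / 52.22 = 23.74 nm.

23.74 nm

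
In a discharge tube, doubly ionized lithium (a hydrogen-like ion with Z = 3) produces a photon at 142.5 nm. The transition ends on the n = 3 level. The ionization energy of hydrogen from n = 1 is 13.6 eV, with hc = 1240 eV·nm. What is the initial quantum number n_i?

The photon energy is ΔE = hc/λ = 1240 / 142.5 = 8.702 eV.
With Z = 3, ΔE = 122.4 × (1/n_f² − 1/n_i²), so 1/n_f² − 1/n_i² = 0.07109.
With n_f = 3: 1/n_i² = 1/9 − 0.07109 = 0.04002, so n_i ≈ 5.00.

n_i = 5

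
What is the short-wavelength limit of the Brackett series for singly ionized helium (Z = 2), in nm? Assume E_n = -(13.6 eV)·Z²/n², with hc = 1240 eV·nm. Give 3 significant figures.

The Brackett series has lower level n_f = 4; the series limit corresponds to n_i → ∞.
ΔE_max = 13.6 × 4 / 4² = 3.400 eV.
λ_min = 1240 / 3.400 = 365 nm.

365 nm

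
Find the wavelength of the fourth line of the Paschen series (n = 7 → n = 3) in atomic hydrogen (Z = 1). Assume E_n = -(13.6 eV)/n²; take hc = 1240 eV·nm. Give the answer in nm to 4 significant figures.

1005 nm

The Paschen series terminates on n_f = 3; the fourth line has n_i = 3+4 = 7.
ΔE = 13.60 × (1/3² − 1/7²) = 1.234 eV.
λ = 1240 / 1.234 = 1005 nm.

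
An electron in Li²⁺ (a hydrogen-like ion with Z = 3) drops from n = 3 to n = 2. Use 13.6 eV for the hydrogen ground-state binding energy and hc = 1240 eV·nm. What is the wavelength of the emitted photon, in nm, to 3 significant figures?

72.9 nm

For Z = 3 the level energies scale as Z², so the effective Rydberg energy is 13.6 × 9 = 122.4 eV.
ΔE = 122.4 × (1/2² − 1/3²) = 122.4 × 0.1389 = 17.00 eV.
λ = hc/ΔE = 1240 / 17.00 = 72.9 nm.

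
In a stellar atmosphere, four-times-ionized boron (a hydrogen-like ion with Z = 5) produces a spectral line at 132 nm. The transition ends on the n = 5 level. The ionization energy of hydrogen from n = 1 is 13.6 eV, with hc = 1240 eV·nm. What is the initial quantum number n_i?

The photon energy is ΔE = hc/λ = 1240 / 132 = 9.394 eV.
With Z = 5, ΔE = 340.0 × (1/n_f² − 1/n_i²), so 1/n_f² − 1/n_i² = 0.02763.
With n_f = 5: 1/n_i² = 1/25 − 0.02763 = 0.01237, so n_i ≈ 8.99.

n_i = 9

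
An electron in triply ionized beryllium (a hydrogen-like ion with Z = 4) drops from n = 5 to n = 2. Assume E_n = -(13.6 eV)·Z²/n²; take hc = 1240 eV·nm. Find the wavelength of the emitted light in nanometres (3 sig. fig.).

27.1 nm

For Z = 4 the level energies scale as Z², so the effective Rydberg energy is 13.6 × 16 = 217.6 eV.
ΔE = 217.6 × (1/2² − 1/5²) = 217.6 × 0.2100 = 45.70 eV.
λ = hc/ΔE = 1240 / 45.70 = 27.1 nm.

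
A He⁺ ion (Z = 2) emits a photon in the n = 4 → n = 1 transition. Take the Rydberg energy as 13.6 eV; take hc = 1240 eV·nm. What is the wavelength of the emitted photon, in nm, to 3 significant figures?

24.3 nm

For Z = 2 the level energies scale as Z², so the effective Rydberg energy is 13.6 × 4 = 54.40 eV.
ΔE = 54.40 × (1/1² − 1/4²) = 54.40 × 0.9375 = 51.00 eV.
λ = hc/ΔE = 1240 / 51.00 = 24.3 nm.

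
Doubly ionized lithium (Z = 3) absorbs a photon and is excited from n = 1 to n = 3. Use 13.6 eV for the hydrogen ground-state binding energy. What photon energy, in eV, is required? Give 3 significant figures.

The Bohr energies scale as Z², so for Z = 3: E_n = −122.4/n² eV.
E_3 = −122.4/9 = −13.60 eV and E_1 = −122.4/1 = −122.4 eV.
The photon energy is |E_3 − E_1| = 109 eV.

109 eV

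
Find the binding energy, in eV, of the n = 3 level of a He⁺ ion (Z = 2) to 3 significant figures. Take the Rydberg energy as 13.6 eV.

E_n = −13.6 Z²/n² = −54.40/n² eV for Z = 2.
E_3 = −54.40/9 = −6.04 eV, so ionization (to E = 0) requires 6.04 eV.

6.04 eV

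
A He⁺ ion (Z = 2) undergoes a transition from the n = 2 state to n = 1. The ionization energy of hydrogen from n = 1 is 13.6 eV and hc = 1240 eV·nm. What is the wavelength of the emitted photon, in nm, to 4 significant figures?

For Z = 2 the level energies scale as Z², so the effective Rydberg energy is 13.6 × 4 = 54.40 eV.
ΔE = 54.40 × (1/1² − 1/2²) = 54.40 × 0.7500 = 40.80 eV.
λ = hc/ΔE = 1240 / 40.80 = 30.39 nm.

30.39 nm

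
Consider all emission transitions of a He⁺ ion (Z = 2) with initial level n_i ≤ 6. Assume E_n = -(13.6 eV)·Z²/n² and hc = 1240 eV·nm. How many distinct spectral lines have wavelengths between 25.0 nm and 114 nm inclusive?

4

Enumerate all n_i → n_f pairs with 1 ≤ n_f < n_i ≤ 6 and compute λ = 1240 / [13.6·4·(1/n_f² − 1/n_i²)].
Lines falling in [25.0, 114] nm: 3→1 (25.64 nm), 2→1 (30.39 nm), 6→2 (102.6 nm), 5→2 (108.5 nm).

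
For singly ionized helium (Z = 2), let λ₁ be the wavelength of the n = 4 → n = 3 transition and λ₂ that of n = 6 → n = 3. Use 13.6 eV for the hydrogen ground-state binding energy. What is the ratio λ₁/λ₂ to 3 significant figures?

λ ∝ 1/ΔE ∝ 1/(1/n_f² − 1/n_i²), and the Z² and hc factors cancel in the ratio.
λ₁/λ₂ = (1/3² − 1/6²)/(1/3² − 1/4²) = 0.08333/0.04861 = 1.71.

1.71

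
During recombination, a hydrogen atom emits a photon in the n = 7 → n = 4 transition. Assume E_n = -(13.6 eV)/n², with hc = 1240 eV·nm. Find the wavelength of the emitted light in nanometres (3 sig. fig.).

ΔE = 13.60 × (1/4² − 1/7²) = 13.60 × 0.04209 = 0.5724 eV.
λ = hc/ΔE = 1240 / 0.5724 = 2170 nm.

2170 nm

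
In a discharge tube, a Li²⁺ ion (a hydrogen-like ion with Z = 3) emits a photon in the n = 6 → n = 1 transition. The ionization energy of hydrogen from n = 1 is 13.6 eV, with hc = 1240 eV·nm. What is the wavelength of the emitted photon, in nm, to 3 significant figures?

For Z = 3 the level energies scale as Z², so the effective Rydberg energy is 13.6 × 9 = 122.4 eV.
ΔE = 122.4 × (1/1² − 1/6²) = 122.4 × 0.9722 = 119.0 eV.
λ = hc/ΔE = 1240 / 119.0 = 10.4 nm.

10.4 nm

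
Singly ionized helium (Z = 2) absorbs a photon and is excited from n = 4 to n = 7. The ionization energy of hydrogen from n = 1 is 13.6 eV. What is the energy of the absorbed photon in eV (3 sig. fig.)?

The Bohr energies scale as Z², so for Z = 2: E_n = −54.40/n² eV.
E_7 = −54.40/49 = −1.110 eV and E_4 = −54.40/16 = −3.400 eV.
The photon energy is |E_7 − E_4| = 2.29 eV.

2.29 eV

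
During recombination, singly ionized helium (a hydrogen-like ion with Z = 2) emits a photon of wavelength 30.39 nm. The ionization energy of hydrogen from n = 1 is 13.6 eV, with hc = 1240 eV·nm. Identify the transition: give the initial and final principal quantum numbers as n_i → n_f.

The photon energy is ΔE = hc/λ = 1240 / 30.39 = 40.80 eV.
With Z = 2, ΔE = 54.40 × (1/n_f² − 1/n_i²), so 1/n_f² − 1/n_i² = 0.7501.
Trying n_f = 1 gives 1/n_i² = 0.2499, i.e. n_i ≈ 2; this pair matches.

n_i = 2, n_f = 1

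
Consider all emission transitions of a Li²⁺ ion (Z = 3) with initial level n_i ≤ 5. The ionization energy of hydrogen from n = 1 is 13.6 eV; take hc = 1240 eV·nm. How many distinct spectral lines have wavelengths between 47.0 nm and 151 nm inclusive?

4

Enumerate all n_i → n_f pairs with 1 ≤ n_f < n_i ≤ 5 and compute λ = 1240 / [13.6·9·(1/n_f² − 1/n_i²)].
Lines falling in [47.0, 151] nm: 5→2 (48.24 nm), 4→2 (54.03 nm), 3→2 (72.94 nm), 5→3 (142.5 nm).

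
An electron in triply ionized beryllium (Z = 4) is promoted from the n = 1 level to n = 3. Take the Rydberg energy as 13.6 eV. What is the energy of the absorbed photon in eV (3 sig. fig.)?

The Bohr energies scale as Z², so for Z = 4: E_n = −217.6/n² eV.
E_3 = −217.6/9 = −24.18 eV and E_1 = −217.6/1 = −217.6 eV.
The photon energy is |E_3 − E_1| = 193 eV.

193 eV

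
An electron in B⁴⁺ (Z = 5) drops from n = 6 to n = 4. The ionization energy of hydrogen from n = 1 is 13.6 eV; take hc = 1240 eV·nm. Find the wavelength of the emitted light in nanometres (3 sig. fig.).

For Z = 5 the level energies scale as Z², so the effective Rydberg energy is 13.6 × 25 = 340.0 eV.
ΔE = 340.0 × (1/4² − 1/6²) = 340.0 × 0.03472 = 11.81 eV.
λ = hc/ΔE = 1240 / 11.81 = 105 nm.

105 nm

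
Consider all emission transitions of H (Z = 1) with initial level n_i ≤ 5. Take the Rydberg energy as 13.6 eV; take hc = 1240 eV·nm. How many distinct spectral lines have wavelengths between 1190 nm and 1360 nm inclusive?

Enumerate all n_i → n_f pairs with 1 ≤ n_f < n_i ≤ 5 and compute λ = 1240 / [13.6·1·(1/n_f² − 1/n_i²)].
Lines falling in [1190, 1360] nm: 5→3 (1282 nm).

1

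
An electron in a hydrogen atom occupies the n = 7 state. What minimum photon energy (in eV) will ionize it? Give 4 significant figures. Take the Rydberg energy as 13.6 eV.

E_7 = −13.60/49 = −0.2776 eV, so ionization (to E = 0) requires 0.2776 eV.

0.2776 eV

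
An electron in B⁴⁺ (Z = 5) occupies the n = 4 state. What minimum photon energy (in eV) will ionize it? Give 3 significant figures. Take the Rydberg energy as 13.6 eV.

E_n = −13.6 Z²/n² = −340.0/n² eV for Z = 5.
E_4 = −340.0/16 = −21.3 eV, so ionization (to E = 0) requires 21.3 eV.

21.3 eV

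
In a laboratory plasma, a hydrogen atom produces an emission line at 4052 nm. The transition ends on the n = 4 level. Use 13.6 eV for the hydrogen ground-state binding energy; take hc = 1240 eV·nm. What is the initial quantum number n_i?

The photon energy is ΔE = hc/λ = 1240 / 4052 = 0.3060 eV.
With Z = 1, ΔE = 13.60 × (1/n_f² − 1/n_i²), so 1/n_f² − 1/n_i² = 0.02250.
With n_f = 4: 1/n_i² = 1/16 − 0.02250 = 0.04000, so n_i ≈ 5.00.

n_i = 5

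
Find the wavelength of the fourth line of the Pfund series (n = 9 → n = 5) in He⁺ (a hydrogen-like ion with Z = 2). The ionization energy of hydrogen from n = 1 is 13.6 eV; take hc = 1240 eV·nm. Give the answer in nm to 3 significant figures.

824 nm

The Pfund series terminates on n_f = 5; the fourth line has n_i = 5+4 = 9.
ΔE = 54.40 × (1/5² − 1/9²) = 1.504 eV.
λ = 1240 / 1.504 = 824 nm.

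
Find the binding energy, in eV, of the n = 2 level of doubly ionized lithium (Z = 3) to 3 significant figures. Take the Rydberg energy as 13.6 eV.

E_n = −13.6 Z²/n² = −122.4/n² eV for Z = 3.
E_2 = −122.4/4 = −30.6 eV, so ionization (to E = 0) requires 30.6 eV.

30.6 eV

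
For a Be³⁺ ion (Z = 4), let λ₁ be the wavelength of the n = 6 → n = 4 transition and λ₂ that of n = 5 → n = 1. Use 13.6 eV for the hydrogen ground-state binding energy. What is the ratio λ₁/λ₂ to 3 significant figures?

λ ∝ 1/ΔE ∝ 1/(1/n_f² − 1/n_i²), and the Z² and hc factors cancel in the ratio.
λ₁/λ₂ = (1/1² − 1/5²)/(1/4² − 1/6²) = 0.9600/0.03472 = 27.6.

27.6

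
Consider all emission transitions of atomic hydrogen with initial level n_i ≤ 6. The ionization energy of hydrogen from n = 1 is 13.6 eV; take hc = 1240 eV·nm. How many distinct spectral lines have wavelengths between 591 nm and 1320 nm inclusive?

Enumerate all n_i → n_f pairs with 1 ≤ n_f < n_i ≤ 6 and compute λ = 1240 / [13.6·1·(1/n_f² − 1/n_i²)].
Lines falling in [591, 1320] nm: 3→2 (656.5 nm), 6→3 (1094 nm), 5→3 (1282 nm).

3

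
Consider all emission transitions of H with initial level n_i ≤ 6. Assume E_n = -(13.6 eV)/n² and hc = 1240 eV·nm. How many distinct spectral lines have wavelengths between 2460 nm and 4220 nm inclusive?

Enumerate all n_i → n_f pairs with 1 ≤ n_f < n_i ≤ 6 and compute λ = 1240 / [13.6·1·(1/n_f² − 1/n_i²)].
Lines falling in [2460, 4220] nm: 6→4 (2626 nm), 5→4 (4052 nm).

2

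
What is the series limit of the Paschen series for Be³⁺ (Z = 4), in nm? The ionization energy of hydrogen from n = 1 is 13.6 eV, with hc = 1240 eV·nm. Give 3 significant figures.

The Paschen series has lower level n_f = 3; the series limit corresponds to n_i → ∞.
ΔE_max = 13.6 × 16 / 3² = 24.18 eV.
λ_min = 1240 / 24.18 = 51.3 nm.

51.3 nm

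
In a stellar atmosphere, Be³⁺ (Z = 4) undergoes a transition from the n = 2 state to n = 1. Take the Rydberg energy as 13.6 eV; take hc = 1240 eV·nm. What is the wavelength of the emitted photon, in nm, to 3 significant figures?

For Z = 4 the level energies scale as Z², so the effective Rydberg energy is 13.6 × 16 = 217.6 eV.
ΔE = 217.6 × (1/1² − 1/2²) = 217.6 × 0.7500 = 163.2 eV.
λ = hc/ΔE = 1240 / 163.2 = 7.60 nm.

7.60 nm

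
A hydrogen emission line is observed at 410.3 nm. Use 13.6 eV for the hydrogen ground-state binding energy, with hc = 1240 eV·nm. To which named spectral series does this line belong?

Balmer

ΔE = 1240/410.3 = 3.022 eV.
This matches 13.6 × (1/2² − 1/6²), so n_f = 2: the Balmer series.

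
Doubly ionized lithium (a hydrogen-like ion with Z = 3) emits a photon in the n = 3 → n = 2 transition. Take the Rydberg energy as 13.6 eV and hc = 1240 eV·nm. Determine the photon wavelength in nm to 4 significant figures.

72.94 nm

For Z = 3 the level energies scale as Z², so the effective Rydberg energy is 13.6 × 9 = 122.4 eV.
ΔE = 122.4 × (1/2² − 1/3²) = 122.4 × 0.1389 = 17.00 eV.
λ = hc/ΔE = 1240 / 17.00 = 72.94 nm.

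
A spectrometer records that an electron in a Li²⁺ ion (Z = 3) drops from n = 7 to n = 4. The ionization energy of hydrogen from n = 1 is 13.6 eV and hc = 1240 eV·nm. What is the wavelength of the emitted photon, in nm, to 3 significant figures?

241 nm

For Z = 3 the level energies scale as Z², so the effective Rydberg energy is 13.6 × 9 = 122.4 eV.
ΔE = 122.4 × (1/4² − 1/7²) = 122.4 × 0.04209 = 5.152 eV.
λ = hc/ΔE = 1240 / 5.152 = 241 nm.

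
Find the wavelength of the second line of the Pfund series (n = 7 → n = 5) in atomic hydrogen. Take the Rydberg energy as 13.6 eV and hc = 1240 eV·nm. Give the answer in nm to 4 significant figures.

The Pfund series terminates on n_f = 5; the second line has n_i = 5+2 = 7.
ΔE = 13.60 × (1/5² − 1/7²) = 0.2664 eV.
λ = 1240 / 0.2664 = 4654 nm.

4654 nm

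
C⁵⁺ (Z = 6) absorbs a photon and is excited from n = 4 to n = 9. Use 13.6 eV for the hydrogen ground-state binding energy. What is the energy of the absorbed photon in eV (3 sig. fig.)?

The Bohr energies scale as Z², so for Z = 6: E_n = −489.6/n² eV.
E_9 = −489.6/81 = −6.044 eV and E_4 = −489.6/16 = −30.60 eV.
The photon energy is |E_9 − E_4| = 24.6 eV.

24.6 eV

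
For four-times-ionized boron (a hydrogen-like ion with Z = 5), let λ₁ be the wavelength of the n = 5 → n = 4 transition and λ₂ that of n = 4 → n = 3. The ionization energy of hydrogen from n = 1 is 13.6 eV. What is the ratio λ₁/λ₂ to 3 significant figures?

2.16

λ ∝ 1/ΔE ∝ 1/(1/n_f² − 1/n_i²), and the Z² and hc factors cancel in the ratio.
λ₁/λ₂ = (1/3² − 1/4²)/(1/4² − 1/5²) = 0.04861/0.02250 = 2.16.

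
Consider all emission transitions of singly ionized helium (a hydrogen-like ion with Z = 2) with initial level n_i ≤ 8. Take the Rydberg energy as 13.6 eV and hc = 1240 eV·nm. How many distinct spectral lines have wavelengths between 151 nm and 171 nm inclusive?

1

Enumerate all n_i → n_f pairs with 1 ≤ n_f < n_i ≤ 8 and compute λ = 1240 / [13.6·4·(1/n_f² − 1/n_i²)].
Lines falling in [151, 171] nm: 3→2 (164.1 nm).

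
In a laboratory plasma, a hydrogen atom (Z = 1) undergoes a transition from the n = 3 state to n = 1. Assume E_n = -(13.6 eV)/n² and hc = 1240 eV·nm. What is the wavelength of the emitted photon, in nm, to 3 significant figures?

103 nm

ΔE = 13.60 × (1/1² − 1/3²) = 13.60 × 0.8889 = 12.09 eV.
λ = hc/ΔE = 1240 / 12.09 = 103 nm.
This line belongs to the Lyman series.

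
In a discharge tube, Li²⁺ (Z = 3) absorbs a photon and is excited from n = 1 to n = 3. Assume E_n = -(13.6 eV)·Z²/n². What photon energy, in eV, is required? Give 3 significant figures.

109 eV

The Bohr energies scale as Z², so for Z = 3: E_n = −122.4/n² eV.
E_3 = −122.4/9 = −13.60 eV and E_1 = −122.4/1 = −122.4 eV.
The photon energy is |E_3 − E_1| = 109 eV.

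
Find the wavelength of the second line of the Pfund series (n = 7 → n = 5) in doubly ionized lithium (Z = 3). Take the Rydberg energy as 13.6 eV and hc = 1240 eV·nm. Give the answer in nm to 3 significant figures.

The Pfund series terminates on n_f = 5; the second line has n_i = 5+2 = 7.
ΔE = 122.4 × (1/5² − 1/7²) = 2.398 eV.
λ = 1240 / 2.398 = 517 nm.

517 nm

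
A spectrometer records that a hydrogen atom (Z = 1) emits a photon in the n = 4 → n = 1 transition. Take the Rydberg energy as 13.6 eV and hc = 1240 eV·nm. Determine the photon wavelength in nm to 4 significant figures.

97.25 nm

ΔE = 13.60 × (1/1² − 1/4²) = 13.60 × 0.9375 = 12.75 eV.
λ = hc/ΔE = 1240 / 12.75 = 97.25 nm.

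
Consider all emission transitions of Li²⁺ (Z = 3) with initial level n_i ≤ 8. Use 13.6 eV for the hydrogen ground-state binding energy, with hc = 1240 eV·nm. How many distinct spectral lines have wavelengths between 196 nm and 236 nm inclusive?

2

Enumerate all n_i → n_f pairs with 1 ≤ n_f < n_i ≤ 8 and compute λ = 1240 / [13.6·9·(1/n_f² − 1/n_i²)].
Lines falling in [196, 236] nm: 4→3 (208.4 nm), 8→4 (216.1 nm).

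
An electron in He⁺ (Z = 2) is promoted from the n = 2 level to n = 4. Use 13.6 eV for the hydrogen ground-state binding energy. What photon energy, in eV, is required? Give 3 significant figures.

The Bohr energies scale as Z², so for Z = 2: E_n = −54.40/n² eV.
E_4 = −54.40/16 = −3.400 eV and E_2 = −54.40/4 = −13.60 eV.
The photon energy is |E_4 − E_2| = 10.2 eV.

10.2 eV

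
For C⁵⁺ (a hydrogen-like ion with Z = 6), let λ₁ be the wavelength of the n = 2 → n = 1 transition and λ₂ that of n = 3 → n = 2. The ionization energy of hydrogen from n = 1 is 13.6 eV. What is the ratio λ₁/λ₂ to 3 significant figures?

0.185

λ ∝ 1/ΔE ∝ 1/(1/n_f² − 1/n_i²), and the Z² and hc factors cancel in the ratio.
λ₁/λ₂ = (1/2² − 1/3²)/(1/1² − 1/2²) = 0.1389/0.7500 = 0.185.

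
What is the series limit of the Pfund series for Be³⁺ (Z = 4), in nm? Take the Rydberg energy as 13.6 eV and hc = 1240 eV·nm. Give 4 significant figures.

142.5 nm

The Pfund series has lower level n_f = 5; the series limit corresponds to n_i → ∞.
ΔE_max = 13.6 × 16 / 5² = 8.704 eV.
λ_min = 1240 / 8.704 = 142.5 nm.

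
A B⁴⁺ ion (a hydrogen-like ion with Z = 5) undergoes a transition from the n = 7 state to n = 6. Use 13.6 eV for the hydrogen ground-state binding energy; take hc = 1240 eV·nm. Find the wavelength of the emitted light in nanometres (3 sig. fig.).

For Z = 5 the level energies scale as Z², so the effective Rydberg energy is 13.6 × 25 = 340.0 eV.
ΔE = 340.0 × (1/6² − 1/7²) = 340.0 × 0.007370 = 2.506 eV.
λ = hc/ΔE = 1240 / 2.506 = 495 nm.

495 nm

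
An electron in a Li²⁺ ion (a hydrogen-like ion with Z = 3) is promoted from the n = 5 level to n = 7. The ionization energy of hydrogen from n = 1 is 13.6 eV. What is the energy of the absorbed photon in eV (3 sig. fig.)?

2.40 eV

The Bohr energies scale as Z², so for Z = 3: E_n = −122.4/n² eV.
E_7 = −122.4/49 = −2.498 eV and E_5 = −122.4/25 = −4.896 eV.
The photon energy is |E_7 − E_5| = 2.40 eV.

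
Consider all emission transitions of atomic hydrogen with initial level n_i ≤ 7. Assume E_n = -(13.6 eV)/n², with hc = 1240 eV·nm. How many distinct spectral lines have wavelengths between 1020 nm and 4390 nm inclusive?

6

Enumerate all n_i → n_f pairs with 1 ≤ n_f < n_i ≤ 7 and compute λ = 1240 / [13.6·1·(1/n_f² − 1/n_i²)].
Lines falling in [1020, 4390] nm: 6→3 (1094 nm), 5→3 (1282 nm), 4→3 (1876 nm), 7→4 (2166 nm), 6→4 (2626 nm), 5→4 (4052 nm).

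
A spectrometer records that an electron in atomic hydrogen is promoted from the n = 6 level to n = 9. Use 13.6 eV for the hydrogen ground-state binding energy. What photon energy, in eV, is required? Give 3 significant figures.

E_9 = −13.60/81 = −0.1679 eV and E_6 = −13.60/36 = −0.3778 eV.
The photon energy is |E_9 − E_6| = 0.210 eV.

0.210 eV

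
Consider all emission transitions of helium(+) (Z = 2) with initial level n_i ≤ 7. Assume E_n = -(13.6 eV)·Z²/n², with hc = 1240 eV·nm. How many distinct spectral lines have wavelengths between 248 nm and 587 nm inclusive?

5

Enumerate all n_i → n_f pairs with 1 ≤ n_f < n_i ≤ 7 and compute λ = 1240 / [13.6·4·(1/n_f² − 1/n_i²)].
Lines falling in [248, 587] nm: 7→3 (251.3 nm), 6→3 (273.5 nm), 5→3 (320.5 nm), 4→3 (468.9 nm), 7→4 (541.5 nm).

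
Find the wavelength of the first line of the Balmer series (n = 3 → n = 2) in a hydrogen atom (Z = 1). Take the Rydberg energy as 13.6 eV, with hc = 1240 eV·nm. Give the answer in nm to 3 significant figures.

656 nm

The Balmer series terminates on n_f = 2; the first line has n_i = 2+1 = 3.
ΔE = 13.60 × (1/2² − 1/3²) = 1.889 eV.
λ = 1240 / 1.889 = 656 nm.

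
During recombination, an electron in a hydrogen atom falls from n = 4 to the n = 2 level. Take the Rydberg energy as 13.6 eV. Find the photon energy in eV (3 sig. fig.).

E_4 = −13.60/16 = −0.8500 eV and E_2 = −13.60/4 = −3.400 eV.
The photon energy is |E_4 − E_2| = 2.55 eV.

2.55 eV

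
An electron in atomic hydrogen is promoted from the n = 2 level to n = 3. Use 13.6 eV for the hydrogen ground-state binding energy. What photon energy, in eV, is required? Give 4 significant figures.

1.889 eV

E_3 = −13.60/9 = −1.511 eV and E_2 = −13.60/4 = −3.400 eV.
The photon energy is |E_3 − E_2| = 1.889 eV.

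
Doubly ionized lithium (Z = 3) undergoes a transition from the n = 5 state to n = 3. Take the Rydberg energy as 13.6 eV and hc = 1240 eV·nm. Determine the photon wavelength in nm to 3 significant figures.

142 nm

For Z = 3 the level energies scale as Z², so the effective Rydberg energy is 13.6 × 9 = 122.4 eV.
ΔE = 122.4 × (1/3² − 1/5²) = 122.4 × 0.07111 = 8.704 eV.
λ = hc/ΔE = 1240 / 8.704 = 142 nm.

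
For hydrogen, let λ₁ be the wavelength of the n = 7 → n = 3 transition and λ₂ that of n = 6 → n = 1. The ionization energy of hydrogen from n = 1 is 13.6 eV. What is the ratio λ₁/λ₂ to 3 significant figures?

10.7

λ ∝ 1/ΔE ∝ 1/(1/n_f² − 1/n_i²), and the Z² and hc factors cancel in the ratio.
λ₁/λ₂ = (1/1² − 1/6²)/(1/3² − 1/7²) = 0.9722/0.09070 = 10.7.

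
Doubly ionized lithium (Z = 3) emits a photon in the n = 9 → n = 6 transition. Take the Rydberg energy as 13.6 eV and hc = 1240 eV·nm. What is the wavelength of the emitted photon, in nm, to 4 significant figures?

For Z = 3 the level energies scale as Z², so the effective Rydberg energy is 13.6 × 9 = 122.4 eV.
ΔE = 122.4 × (1/6² − 1/9²) = 122.4 × 0.01543 = 1.889 eV.
λ = hc/ΔE = 1240 / 1.889 = 656.5 nm.

656.5 nm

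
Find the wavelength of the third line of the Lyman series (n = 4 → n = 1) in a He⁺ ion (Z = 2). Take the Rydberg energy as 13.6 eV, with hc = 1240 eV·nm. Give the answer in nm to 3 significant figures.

24.3 nm

The Lyman series terminates on n_f = 1; the third line has n_i = 1+3 = 4.
ΔE = 54.40 × (1/1² − 1/4²) = 51.00 eV.
λ = 1240 / 51.00 = 24.3 nm.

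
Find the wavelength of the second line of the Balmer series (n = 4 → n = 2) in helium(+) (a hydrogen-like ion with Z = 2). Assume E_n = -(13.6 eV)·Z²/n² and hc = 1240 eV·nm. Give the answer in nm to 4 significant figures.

121.6 nm

The Balmer series terminates on n_f = 2; the second line has n_i = 2+2 = 4.
ΔE = 54.40 × (1/2² − 1/4²) = 10.20 eV.
λ = 1240 / 10.20 = 121.6 nm.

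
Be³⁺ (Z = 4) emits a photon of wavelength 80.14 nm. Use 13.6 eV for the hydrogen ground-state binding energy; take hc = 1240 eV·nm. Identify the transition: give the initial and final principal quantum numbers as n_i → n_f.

The photon energy is ΔE = hc/λ = 1240 / 80.14 = 15.47 eV.
With Z = 4, ΔE = 217.6 × (1/n_f² − 1/n_i²), so 1/n_f² − 1/n_i² = 0.07111.
Trying n_f = 3 gives 1/n_i² = 0.04000, i.e. n_i ≈ 5; this pair matches.

n_i = 5, n_f = 3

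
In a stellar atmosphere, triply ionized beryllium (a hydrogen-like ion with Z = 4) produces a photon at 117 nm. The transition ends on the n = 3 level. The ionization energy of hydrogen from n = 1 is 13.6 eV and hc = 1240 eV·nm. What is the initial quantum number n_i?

n_i = 4

The photon energy is ΔE = hc/λ = 1240 / 117 = 10.60 eV.
With Z = 4, ΔE = 217.6 × (1/n_f² − 1/n_i²), so 1/n_f² − 1/n_i² = 0.04871.
With n_f = 3: 1/n_i² = 1/9 − 0.04871 = 0.06241, so n_i ≈ 4.00.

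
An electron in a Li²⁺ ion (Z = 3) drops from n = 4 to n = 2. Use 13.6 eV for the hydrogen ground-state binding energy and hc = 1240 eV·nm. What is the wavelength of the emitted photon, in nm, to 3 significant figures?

54.0 nm

For Z = 3 the level energies scale as Z², so the effective Rydberg energy is 13.6 × 9 = 122.4 eV.
ΔE = 122.4 × (1/2² − 1/4²) = 122.4 × 0.1875 = 22.95 eV.
λ = hc/ΔE = 1240 / 22.95 = 54.0 nm.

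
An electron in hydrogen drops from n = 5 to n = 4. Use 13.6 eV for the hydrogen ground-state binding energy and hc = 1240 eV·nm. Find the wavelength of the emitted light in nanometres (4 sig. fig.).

ΔE = 13.60 × (1/4² − 1/5²) = 13.60 × 0.02250 = 0.3060 eV.
λ = hc/ΔE = 1240 / 0.3060 = 4052 nm.

4052 nm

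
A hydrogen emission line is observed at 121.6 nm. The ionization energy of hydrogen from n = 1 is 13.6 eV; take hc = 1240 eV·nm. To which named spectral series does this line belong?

ΔE = 1240/121.6 = 10.20 eV.
This matches 13.6 × (1/1² − 1/2²), so n_f = 1: the Lyman series.

Lyman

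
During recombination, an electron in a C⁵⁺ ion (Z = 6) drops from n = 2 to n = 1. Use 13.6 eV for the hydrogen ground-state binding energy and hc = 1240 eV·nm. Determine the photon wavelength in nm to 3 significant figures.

For Z = 6 the level energies scale as Z², so the effective Rydberg energy is 13.6 × 36 = 489.6 eV.
ΔE = 489.6 × (1/1² − 1/2²) = 489.6 × 0.7500 = 367.2 eV.
λ = hc/ΔE = 1240 / 367.2 = 3.38 nm.

3.38 nm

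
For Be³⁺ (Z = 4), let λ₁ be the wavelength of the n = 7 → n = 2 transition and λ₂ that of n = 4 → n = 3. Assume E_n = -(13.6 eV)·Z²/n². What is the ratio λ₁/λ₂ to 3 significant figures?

λ ∝ 1/ΔE ∝ 1/(1/n_f² − 1/n_i²), and the Z² and hc factors cancel in the ratio.
λ₁/λ₂ = (1/3² − 1/4²)/(1/2² − 1/7²) = 0.04861/0.2296 = 0.212.

0.212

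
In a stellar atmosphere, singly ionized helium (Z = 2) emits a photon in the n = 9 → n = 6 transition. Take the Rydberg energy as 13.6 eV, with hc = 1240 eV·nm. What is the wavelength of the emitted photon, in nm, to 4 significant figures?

For Z = 2 the level energies scale as Z², so the effective Rydberg energy is 13.6 × 4 = 54.40 eV.
ΔE = 54.40 × (1/6² − 1/9²) = 54.40 × 0.01543 = 0.8395 eV.
λ = hc/ΔE = 1240 / 0.8395 = 1477 nm.

1477 nm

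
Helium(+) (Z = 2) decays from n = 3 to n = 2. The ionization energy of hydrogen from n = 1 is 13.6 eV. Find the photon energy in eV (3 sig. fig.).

7.56 eV

The Bohr energies scale as Z², so for Z = 2: E_n = −54.40/n² eV.
E_3 = −54.40/9 = −6.044 eV and E_2 = −54.40/4 = −13.60 eV.
The photon energy is |E_3 − E_2| = 7.56 eV.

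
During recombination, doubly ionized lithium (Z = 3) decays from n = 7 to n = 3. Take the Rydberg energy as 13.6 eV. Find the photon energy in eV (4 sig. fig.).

The Bohr energies scale as Z², so for Z = 3: E_n = −122.4/n² eV.
E_7 = −122.4/49 = −2.498 eV and E_3 = −122.4/9 = −13.60 eV.
The photon energy is |E_7 − E_3| = 11.10 eV.

11.10 eV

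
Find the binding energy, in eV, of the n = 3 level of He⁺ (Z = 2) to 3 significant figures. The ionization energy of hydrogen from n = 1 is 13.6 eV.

E_n = −13.6 Z²/n² = −54.40/n² eV for Z = 2.
E_3 = −54.40/9 = −6.04 eV, so ionization (to E = 0) requires 6.04 eV.

6.04 eV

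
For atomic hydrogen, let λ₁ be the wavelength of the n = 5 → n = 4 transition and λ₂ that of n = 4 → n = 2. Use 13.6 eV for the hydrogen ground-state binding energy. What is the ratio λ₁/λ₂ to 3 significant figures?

λ ∝ 1/ΔE ∝ 1/(1/n_f² − 1/n_i²), and the Z² and hc factors cancel in the ratio.
λ₁/λ₂ = (1/2² − 1/4²)/(1/4² − 1/5²) = 0.1875/0.02250 = 8.33.

8.33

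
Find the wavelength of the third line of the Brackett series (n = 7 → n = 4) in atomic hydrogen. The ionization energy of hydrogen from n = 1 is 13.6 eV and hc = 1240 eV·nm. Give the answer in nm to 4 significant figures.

2166 nm

The Brackett series terminates on n_f = 4; the third line has n_i = 4+3 = 7.
ΔE = 13.60 × (1/4² − 1/7²) = 0.5724 eV.
λ = 1240 / 0.5724 = 2166 nm.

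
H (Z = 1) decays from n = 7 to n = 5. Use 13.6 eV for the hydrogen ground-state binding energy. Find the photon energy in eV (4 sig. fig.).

E_7 = −13.60/49 = −0.2776 eV and E_5 = −13.60/25 = −0.5440 eV.
The photon energy is |E_7 − E_5| = 0.2664 eV.

0.2664 eV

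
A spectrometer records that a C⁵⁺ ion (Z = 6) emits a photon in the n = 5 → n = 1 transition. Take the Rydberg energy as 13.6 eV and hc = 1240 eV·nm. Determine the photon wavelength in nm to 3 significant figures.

For Z = 6 the level energies scale as Z², so the effective Rydberg energy is 13.6 × 36 = 489.6 eV.
ΔE = 489.6 × (1/1² − 1/5²) = 489.6 × 0.9600 = 470.0 eV.
λ = hc/ΔE = 1240 / 470.0 = 2.64 nm.

2.64 nm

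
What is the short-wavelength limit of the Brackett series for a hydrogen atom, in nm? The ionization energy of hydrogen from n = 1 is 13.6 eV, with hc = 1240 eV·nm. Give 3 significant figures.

1460 nm

The Brackett series has lower level n_f = 4; the series limit corresponds to n_i → ∞.
ΔE_max = 13.6 × 1 / 4² = 0.8500 eV.
λ_min = 1240 / 0.8500 = 1460 nm.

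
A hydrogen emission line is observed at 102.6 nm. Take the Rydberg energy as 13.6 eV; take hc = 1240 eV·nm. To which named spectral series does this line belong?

Lyman

ΔE = 1240/102.6 = 12.09 eV.
This matches 13.6 × (1/1² − 1/3²), so n_f = 1: the Lyman series.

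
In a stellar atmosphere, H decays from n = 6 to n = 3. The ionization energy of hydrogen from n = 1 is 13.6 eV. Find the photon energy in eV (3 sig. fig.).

E_6 = −13.60/36 = −0.3778 eV and E_3 = −13.60/9 = −1.511 eV.
The photon energy is |E_6 − E_3| = 1.13 eV.

1.13 eV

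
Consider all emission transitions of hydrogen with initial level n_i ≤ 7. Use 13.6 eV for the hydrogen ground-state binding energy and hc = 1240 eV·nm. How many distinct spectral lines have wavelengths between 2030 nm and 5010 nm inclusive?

Enumerate all n_i → n_f pairs with 1 ≤ n_f < n_i ≤ 7 and compute λ = 1240 / [13.6·1·(1/n_f² − 1/n_i²)].
Lines falling in [2030, 5010] nm: 7→4 (2166 nm), 6→4 (2626 nm), 5→4 (4052 nm), 7→5 (4654 nm).

4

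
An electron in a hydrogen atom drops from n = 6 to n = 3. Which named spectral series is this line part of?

Paschen

The series is set by the lower level: n_f = 3 is the Paschen series.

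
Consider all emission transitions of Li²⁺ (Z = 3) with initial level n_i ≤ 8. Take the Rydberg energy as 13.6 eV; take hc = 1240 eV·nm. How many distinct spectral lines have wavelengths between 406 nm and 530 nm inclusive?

Enumerate all n_i → n_f pairs with 1 ≤ n_f < n_i ≤ 8 and compute λ = 1240 / [13.6·9·(1/n_f² − 1/n_i²)].
Lines falling in [406, 530] nm: 8→5 (415.6 nm), 5→4 (450.3 nm), 7→5 (517.1 nm).

3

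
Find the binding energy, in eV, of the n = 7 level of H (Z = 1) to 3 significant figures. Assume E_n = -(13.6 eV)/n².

0.278 eV

E_7 = −13.60/49 = −0.278 eV, so ionization (to E = 0) requires 0.278 eV.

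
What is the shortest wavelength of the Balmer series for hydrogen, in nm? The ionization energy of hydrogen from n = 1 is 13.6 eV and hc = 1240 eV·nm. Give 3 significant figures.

365 nm

The Balmer series has lower level n_f = 2; the series limit corresponds to n_i → ∞.
ΔE_max = 13.6 × 1 / 2² = 3.400 eV.
λ_min = 1240 / 3.400 = 365 nm.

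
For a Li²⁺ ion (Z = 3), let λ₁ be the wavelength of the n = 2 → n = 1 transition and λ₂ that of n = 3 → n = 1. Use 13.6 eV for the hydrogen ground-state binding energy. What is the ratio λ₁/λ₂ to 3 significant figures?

λ ∝ 1/ΔE ∝ 1/(1/n_f² − 1/n_i²), and the Z² and hc factors cancel in the ratio.
λ₁/λ₂ = (1/1² − 1/3²)/(1/1² − 1/2²) = 0.8889/0.7500 = 1.19.

1.19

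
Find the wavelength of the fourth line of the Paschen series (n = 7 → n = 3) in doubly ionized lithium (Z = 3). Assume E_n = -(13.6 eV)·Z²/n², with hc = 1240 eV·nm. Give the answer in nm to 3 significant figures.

The Paschen series terminates on n_f = 3; the fourth line has n_i = 3+4 = 7.
ΔE = 122.4 × (1/3² − 1/7²) = 11.10 eV.
λ = 1240 / 11.10 = 112 nm.

112 nm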